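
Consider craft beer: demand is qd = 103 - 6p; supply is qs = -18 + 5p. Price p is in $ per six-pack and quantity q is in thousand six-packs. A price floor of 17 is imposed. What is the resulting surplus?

Evaluating both curves at the floor price 17 gives qd = 1, qs = 67.
Surplus = qs - qd = 67 - 1 = 66.

Surplus = 66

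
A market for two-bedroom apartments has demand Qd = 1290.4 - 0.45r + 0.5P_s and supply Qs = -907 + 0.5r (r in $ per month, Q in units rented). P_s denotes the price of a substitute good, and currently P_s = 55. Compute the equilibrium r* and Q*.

With P_s = 55, demand is Qd = 1317.9 - 0.45r.
The market clears where 1317.9 - 0.45r = -907 + 0.5r. Rearranging, 0.95r = 2224.9, hence r* = 2342.
Then Q* = 1317.9 - 0.45(2342) = 264.

r* = 2342, Q* = 264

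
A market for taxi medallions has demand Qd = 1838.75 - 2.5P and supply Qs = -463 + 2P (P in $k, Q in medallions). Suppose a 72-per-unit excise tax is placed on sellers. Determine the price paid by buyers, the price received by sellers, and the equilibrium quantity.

P_b = 543.5, P_s = 471.5, Q = 480

With a tax of 72 on sellers, they supply based on the net price P_s = P_b - 72, so Qs = -607 + 2P_b.
Set Qd = Qs: 1838.75 - 2.5P_b = -607 + 2P_b, so 2445.75 = 4.5P_b and P_b = 543.5.
Then P_s = 543.5 - 72 = 471.5 and Q = 1838.75 - 2.5(543.5) = 480.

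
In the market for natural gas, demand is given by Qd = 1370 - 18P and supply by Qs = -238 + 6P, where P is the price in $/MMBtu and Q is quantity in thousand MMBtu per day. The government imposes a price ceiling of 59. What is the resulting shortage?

Shortage = 192

At P = 59: Qd = 308 and Qs = 116.
Shortage = Qd - Qs = 308 - 116 = 192.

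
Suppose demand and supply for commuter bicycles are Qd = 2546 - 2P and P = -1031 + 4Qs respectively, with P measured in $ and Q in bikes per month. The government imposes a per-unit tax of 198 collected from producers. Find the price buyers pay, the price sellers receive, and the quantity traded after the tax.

P_b = 1039, P_s = 841, Q = 468

Inverting to quantity form: Qs = 257.75 + 0.25P.
The tax drives a wedge P_b - P_s = 198. Substituting P_s = P_b - 198 into supply: Qs = 208.25 + 0.25P_b.
Market clearing requires 2546 - 2P_b = 208.25 + 0.25P_b; hence 2337.75 = 2.25P_b and P_b = 1039.
Then P_s = 1039 - 198 = 841 and Q = 2546 - 2(1039) = 468.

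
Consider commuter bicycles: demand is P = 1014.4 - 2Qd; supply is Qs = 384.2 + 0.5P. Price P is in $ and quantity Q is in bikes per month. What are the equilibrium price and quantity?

P* = 123, Q* = 445.7

Solving each curve for Q: Qd = 507.2 - 0.5P.
At equilibrium Qd = Qs, so 507.2 - 0.5P = 384.2 + 0.5P; collecting terms, 123 = P and P* = 123.
Then Q* = 507.2 - 0.5(123) = 445.7.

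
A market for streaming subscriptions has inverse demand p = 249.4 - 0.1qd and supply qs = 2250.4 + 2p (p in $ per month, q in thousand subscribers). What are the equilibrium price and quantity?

Solving each curve for q: qd = 2494 - 10p.
At equilibrium qd = qs, so 2494 - 10p = 2250.4 + 2p; collecting terms, 243.6 = 12p and p* = 20.3.
Substitute back: q* = 2494 - 10(20.3) = 2291.

p* = 20.3, q* = 2291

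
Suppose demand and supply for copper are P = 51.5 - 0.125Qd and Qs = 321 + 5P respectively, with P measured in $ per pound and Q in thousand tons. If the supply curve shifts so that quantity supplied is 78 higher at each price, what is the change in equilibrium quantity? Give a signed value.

Solving each curve for Q: Qd = 412 - 8P.
Equating demand and supply, 412 - 8P = 321 + 5P gives 13P = 91, so P* = 7.
From the demand curve, Q* = 412 - 8(7) = 356.
After the shift, supply is Qs = 399 + 5P.
The new intersection has 13 = 13P, i.e. P = 1, Q = 404.
ΔQ = 404 - 356 = 48.

ΔQ = 48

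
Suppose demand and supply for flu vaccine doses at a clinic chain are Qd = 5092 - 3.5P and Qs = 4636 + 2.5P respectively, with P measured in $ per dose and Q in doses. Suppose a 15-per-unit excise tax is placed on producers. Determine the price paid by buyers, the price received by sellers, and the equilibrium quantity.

The tax drives a wedge P_b - P_s = 15. Substituting P_s = P_b - 15 into supply: Qs = 4598.5 + 2.5P_b.
Set Qd = Qs: 5092 - 3.5P_b = 4598.5 + 2.5P_b, so 493.5 = 6P_b and P_b = 82.25.
Then P_s = 82.25 - 15 = 67.25 and Q = 5092 - 3.5(82.25) = 4804.125.

P_b = 82.25, P_s = 67.25, Q = 4804.125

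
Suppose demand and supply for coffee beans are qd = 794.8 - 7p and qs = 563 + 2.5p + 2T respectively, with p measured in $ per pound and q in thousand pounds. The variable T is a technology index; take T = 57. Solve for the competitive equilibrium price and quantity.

With T = 57, supply is qs = 677 + 2.5p.
Equating demand and supply, 794.8 - 7p = 677 + 2.5p gives 9.5p = 117.8, so p* = 12.4.
Plugging p* into demand: q* = 794.8 - 7(12.4) = 708.

p* = 12.4, q* = 708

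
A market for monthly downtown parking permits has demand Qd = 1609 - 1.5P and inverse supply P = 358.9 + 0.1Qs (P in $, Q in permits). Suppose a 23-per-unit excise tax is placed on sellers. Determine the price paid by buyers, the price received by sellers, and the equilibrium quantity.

P_b = 472, P_s = 449, Q = 901

Solving each curve for Q: Qs = -3589 + 10P.
Sellers keep P_s = P_b - 23 per unit, so supply in terms of the buyer price is Qs = -3819 + 10P_b.
Equate demand and the shifted supply: 1609 - 1.5P_b = -3819 + 10P_b, giving 11.5P_b = 5428, so P_b = 472.
So P_s = 449 and the quantity traded is Q = 1609 - 1.5(472) = 901.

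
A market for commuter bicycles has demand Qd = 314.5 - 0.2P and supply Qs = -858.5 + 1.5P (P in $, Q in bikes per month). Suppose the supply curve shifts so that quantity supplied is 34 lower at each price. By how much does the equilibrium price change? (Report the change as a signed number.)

Equating demand and supply, 314.5 - 0.2P = -858.5 + 1.5P gives 1.7P = 1173, so P* = 690.
Substitute back: Q* = 314.5 - 0.2(690) = 176.5.
After the shift, supply is Qs = -892.5 + 1.5P.
New equilibrium: 1207 = 1.7P, so P = 710 and Q = 172.5.
ΔP = 710 - 690 = 20.

ΔP = 20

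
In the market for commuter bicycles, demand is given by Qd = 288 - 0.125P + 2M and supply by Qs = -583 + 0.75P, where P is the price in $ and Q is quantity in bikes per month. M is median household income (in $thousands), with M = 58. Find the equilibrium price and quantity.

P* = 1128, Q* = 263

With M = 58, demand is Qd = 404 - 0.125P.
Set Qd = Qs: 404 - 0.125P = -583 + 0.75P, so 987 = 0.875P and P* = 1128.
Then Q* = 404 - 0.125(1128) = 263.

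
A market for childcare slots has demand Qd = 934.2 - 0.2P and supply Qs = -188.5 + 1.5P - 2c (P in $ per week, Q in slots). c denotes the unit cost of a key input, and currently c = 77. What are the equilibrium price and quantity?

P* = 751, Q* = 784

With c = 77, supply is Qs = -342.5 + 1.5P.
Equating demand and supply, 934.2 - 0.2P = -342.5 + 1.5P gives 1.7P = 1276.7, so P* = 751.
Substitute back: Q* = 934.2 - 0.2(751) = 784.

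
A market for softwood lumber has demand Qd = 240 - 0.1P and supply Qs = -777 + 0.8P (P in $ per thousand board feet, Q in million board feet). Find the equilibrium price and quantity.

P* = 1130, Q* = 127

Set Qd = Qs: 240 - 0.1P = -777 + 0.8P, so 1017 = 0.9P and P* = 1130.
Plugging P* into demand: Q* = 240 - 0.1(1130) = 127.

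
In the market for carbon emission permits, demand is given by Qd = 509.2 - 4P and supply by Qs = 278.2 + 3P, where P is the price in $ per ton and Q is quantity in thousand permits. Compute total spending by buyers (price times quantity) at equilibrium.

Total spending by buyers = 12447.6

Equating demand and supply, 509.2 - 4P = 278.2 + 3P gives 7P = 231, so P* = 33.
Plugging P* into demand: Q* = 509.2 - 4(33) = 377.2.
Total spending by buyers = P* × Q* = 33 × 377.2 = 12447.6.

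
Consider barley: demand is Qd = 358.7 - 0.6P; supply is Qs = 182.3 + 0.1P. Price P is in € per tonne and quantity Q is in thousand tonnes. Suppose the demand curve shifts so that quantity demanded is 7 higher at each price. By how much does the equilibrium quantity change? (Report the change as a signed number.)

ΔQ = 1

Equating demand and supply, 358.7 - 0.6P = 182.3 + 0.1P gives 0.7P = 176.4, so P* = 252.
Then Q* = 358.7 - 0.6(252) = 207.5.
After the shift, demand is Qd = 365.7 - 0.6P.
The new intersection has 183.4 = 0.7P, i.e. P = 262, Q = 208.5.
ΔQ = 208.5 - 207.5 = 1.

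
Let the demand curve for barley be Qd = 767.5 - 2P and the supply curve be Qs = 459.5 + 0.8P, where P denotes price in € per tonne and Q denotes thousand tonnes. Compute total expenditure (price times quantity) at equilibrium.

Total expenditure = 60225

The market clears where 767.5 - 2P = 459.5 + 0.8P. Rearranging, 2.8P = 308, hence P* = 110.
Then Q* = 767.5 - 2(110) = 547.5.
Total expenditure = P* × Q* = 110 × 547.5 = 60225.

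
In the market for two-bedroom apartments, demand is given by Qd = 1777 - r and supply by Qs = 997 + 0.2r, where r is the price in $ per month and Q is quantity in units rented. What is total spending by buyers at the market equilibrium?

Equating demand and supply, 1777 - r = 997 + 0.2r gives 1.2r = 780, so r* = 650.
Substitute back: Q* = 1777 - 650 = 1127.
Total spending by buyers = r* × Q* = 650 × 1127 = 732550.

Total spending by buyers = 732550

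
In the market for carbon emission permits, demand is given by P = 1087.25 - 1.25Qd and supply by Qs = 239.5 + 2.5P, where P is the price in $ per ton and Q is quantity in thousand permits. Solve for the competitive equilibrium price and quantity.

P* = 191, Q* = 717

Solving each curve for Q: Qd = 869.8 - 0.8P.
Equating demand and supply, 869.8 - 0.8P = 239.5 + 2.5P gives 3.3P = 630.3, so P* = 191.
Plugging P* into demand: Q* = 869.8 - 0.8(191) = 717.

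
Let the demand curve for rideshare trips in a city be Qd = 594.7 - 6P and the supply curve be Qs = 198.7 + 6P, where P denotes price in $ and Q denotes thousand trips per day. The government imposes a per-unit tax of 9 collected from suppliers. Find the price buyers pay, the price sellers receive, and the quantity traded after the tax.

P_b = 37.5, P_s = 28.5, Q = 369.7

Suppliers keep P_s = P_b - 9 per unit, so supply in terms of the buyer price is Qs = 144.7 + 6P_b.
Equate demand and the shifted supply: 594.7 - 6P_b = 144.7 + 6P_b, giving 12P_b = 450, so P_b = 37.5.
Then P_s = 37.5 - 9 = 28.5 and Q = 594.7 - 6(37.5) = 369.7.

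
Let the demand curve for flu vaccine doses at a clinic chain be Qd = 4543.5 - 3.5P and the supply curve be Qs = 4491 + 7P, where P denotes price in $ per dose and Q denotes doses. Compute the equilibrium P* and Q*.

P* = 5, Q* = 4526

Set Qd = Qs: 4543.5 - 3.5P = 4491 + 7P, so 52.5 = 10.5P and P* = 5.
Then Q* = 4543.5 - 3.5(5) = 4526.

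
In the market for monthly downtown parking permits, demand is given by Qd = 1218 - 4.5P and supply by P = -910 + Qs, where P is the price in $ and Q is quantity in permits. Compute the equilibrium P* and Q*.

P* = 56, Q* = 966

Solving each curve for Q: Qs = 910 + P.
At equilibrium Qd = Qs, so 1218 - 4.5P = 910 + P; collecting terms, 308 = 5.5P and P* = 56.
From the demand curve, Q* = 1218 - 4.5(56) = 966.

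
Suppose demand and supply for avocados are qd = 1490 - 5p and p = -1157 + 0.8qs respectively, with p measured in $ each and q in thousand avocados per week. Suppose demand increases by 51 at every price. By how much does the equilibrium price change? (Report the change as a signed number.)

In direct form, qs = 1446.25 + 1.25p.
Set qd = qs: 1490 - 5p = 1446.25 + 1.25p, so 43.75 = 6.25p and p* = 7.
Then q* = 1490 - 5(7) = 1455.
After the shift, demand is qd = 1541 - 5p.
The new intersection has 94.75 = 6.25p, i.e. p = 15.16, q = 1465.2.
Δp = 15.16 - 7 = 8.16.

Δp = 8.16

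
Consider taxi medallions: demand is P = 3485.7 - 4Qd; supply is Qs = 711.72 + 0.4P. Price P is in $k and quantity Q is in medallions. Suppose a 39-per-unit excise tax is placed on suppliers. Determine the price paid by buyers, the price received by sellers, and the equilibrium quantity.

P_b = 269.7, P_s = 230.7, Q = 804

Solving each curve for Q: Qd = 871.425 - 0.25P.
With a tax of 39 on suppliers, they supply based on the net price P_s = P_b - 39, so Qs = 696.12 + 0.4P_b.
Equate demand and the shifted supply: 871.425 - 0.25P_b = 696.12 + 0.4P_b, giving 0.65P_b = 175.305, so P_b = 269.7.
So P_s = 230.7 and the quantity traded is Q = 871.425 - 0.25(269.7) = 804.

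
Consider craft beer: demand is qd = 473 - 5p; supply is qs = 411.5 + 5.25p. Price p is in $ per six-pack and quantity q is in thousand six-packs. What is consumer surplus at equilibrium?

Equating demand and supply, 473 - 5p = 411.5 + 5.25p gives 10.25p = 61.5, so p* = 6.
Then q* = 473 - 5(6) = 443.
Demand choke price (qd = 0): p = 473/5 = 94.6. Consumer surplus = ½ × (94.6 - 6) × 443 = 19624.9.

Consumer surplus = 19624.9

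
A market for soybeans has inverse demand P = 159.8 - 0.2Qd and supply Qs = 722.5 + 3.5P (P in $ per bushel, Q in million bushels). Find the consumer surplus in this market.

Consumer surplus = 56851.6

Inverting to quantity form: Qd = 799 - 5P.
At equilibrium Qd = Qs, so 799 - 5P = 722.5 + 3.5P; collecting terms, 76.5 = 8.5P and P* = 9.
From the demand curve, Q* = 799 - 5(9) = 754.
Demand choke price (Qd = 0): P = 799/5 = 159.8. Consumer surplus = ½ × (159.8 - 9) × 754 = 56851.6.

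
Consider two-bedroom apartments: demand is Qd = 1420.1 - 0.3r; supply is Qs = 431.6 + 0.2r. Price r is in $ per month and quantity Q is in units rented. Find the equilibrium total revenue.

Total revenue = 1634979

The market clears where 1420.1 - 0.3r = 431.6 + 0.2r. Rearranging, 0.5r = 988.5, hence r* = 1977.
Plugging r* into demand: Q* = 1420.1 - 0.3(1977) = 827.
Total revenue = r* × Q* = 1977 × 827 = 1634979.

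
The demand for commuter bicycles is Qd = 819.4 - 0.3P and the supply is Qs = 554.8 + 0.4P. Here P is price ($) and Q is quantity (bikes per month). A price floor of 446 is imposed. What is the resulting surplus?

Surplus = 47.6

Evaluating both curves at the floor price 446 gives Qd = 685.6, Qs = 733.2.
Surplus = Qs - Qd = 733.2 - 685.6 = 47.6.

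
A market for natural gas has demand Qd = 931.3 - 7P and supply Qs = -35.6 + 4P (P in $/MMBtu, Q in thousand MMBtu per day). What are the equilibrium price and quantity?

P* = 87.9, Q* = 316

Set Qd = Qs: 931.3 - 7P = -35.6 + 4P, so 966.9 = 11P and P* = 87.9.
Plugging P* into demand: Q* = 931.3 - 7(87.9) = 316.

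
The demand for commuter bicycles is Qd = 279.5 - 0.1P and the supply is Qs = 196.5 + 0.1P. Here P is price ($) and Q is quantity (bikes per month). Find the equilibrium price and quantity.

Set Qd = Qs: 279.5 - 0.1P = 196.5 + 0.1P, so 83 = 0.2P and P* = 415.
Substitute back: Q* = 279.5 - 0.1(415) = 238.

P* = 415, Q* = 238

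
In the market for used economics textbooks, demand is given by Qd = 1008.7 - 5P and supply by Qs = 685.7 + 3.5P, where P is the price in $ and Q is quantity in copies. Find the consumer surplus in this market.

Consumer surplus = 67026.969

Equating demand and supply, 1008.7 - 5P = 685.7 + 3.5P gives 8.5P = 323, so P* = 38.
Substitute back: Q* = 1008.7 - 5(38) = 818.7.
Demand choke price (Qd = 0): P = 1008.7/5 = 201.74. Consumer surplus = ½ × (201.74 - 38) × 818.7 = 67026.969.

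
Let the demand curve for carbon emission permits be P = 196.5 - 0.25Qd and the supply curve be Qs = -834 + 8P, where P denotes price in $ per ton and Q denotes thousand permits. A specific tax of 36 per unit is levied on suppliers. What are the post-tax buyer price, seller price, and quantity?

Inverting to quantity form: Qd = 786 - 4P.
With a tax of 36 on suppliers, they supply based on the net price P_s = P_b - 36, so Qs = -1122 + 8P_b.
Equate demand and the shifted supply: 786 - 4P_b = -1122 + 8P_b, giving 12P_b = 1908, so P_b = 159.
Then P_s = 159 - 36 = 123 and Q = 786 - 4(159) = 150.

P_b = 159, P_s = 123, Q = 150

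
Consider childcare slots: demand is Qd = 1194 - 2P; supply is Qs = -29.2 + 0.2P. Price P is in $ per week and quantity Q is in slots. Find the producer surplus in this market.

Equating demand and supply, 1194 - 2P = -29.2 + 0.2P gives 2.2P = 1223.2, so P* = 556.
From the demand curve, Q* = 1194 - 2(556) = 82.
Supply choke price (Qs = 0): P = 146. Producer surplus = ½ × (556 - 146) × 82 = 16810.

Producer surplus = 16810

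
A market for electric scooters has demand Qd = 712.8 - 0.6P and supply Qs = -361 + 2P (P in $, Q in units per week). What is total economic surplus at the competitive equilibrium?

At equilibrium Qd = Qs, so 712.8 - 0.6P = -361 + 2P; collecting terms, 1073.8 = 2.6P and P* = 413.
From the demand curve, Q* = 712.8 - 0.6(413) = 465.
Demand choke price = 1188; supply choke price = 180.5. CS = ½(1188 - 413)(465) = 180187.5; PS = ½(413 - 180.5)(465) = 54056.25. Total surplus = 234243.75.

Total surplus = 234243.75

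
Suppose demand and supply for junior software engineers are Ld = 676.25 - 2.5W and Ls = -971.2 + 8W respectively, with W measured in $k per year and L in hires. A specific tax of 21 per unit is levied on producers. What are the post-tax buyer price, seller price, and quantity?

The tax drives a wedge W_b - W_s = 21. Substituting W_s = W_b - 21 into supply: Ls = -1139.2 + 8W_b.
Equate demand and the shifted supply: 676.25 - 2.5W_b = -1139.2 + 8W_b, giving 10.5W_b = 1815.45, so W_b = 172.9.
Then W_s = 172.9 - 21 = 151.9 and L = 676.25 - 2.5(172.9) = 244.

W_b = 172.9, W_s = 151.9, L = 244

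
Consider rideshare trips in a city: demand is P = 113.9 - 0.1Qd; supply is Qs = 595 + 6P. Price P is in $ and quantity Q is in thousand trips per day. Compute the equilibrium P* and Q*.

Solving each curve for Q: Qd = 1139 - 10P.
The market clears where 1139 - 10P = 595 + 6P. Rearranging, 16P = 544, hence P* = 34.
Plugging P* into demand: Q* = 1139 - 10(34) = 799.

P* = 34, Q* = 799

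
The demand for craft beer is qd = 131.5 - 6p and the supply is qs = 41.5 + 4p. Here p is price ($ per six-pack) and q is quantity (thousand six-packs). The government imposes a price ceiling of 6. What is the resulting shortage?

Shortage = 30

At p = 6: qd = 95.5 and qs = 65.5.
Shortage = qd - qs = 95.5 - 65.5 = 30.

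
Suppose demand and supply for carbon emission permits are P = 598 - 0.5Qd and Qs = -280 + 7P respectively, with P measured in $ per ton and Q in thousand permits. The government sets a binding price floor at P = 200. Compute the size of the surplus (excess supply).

Surplus = 324

Inverting to quantity form: Qd = 1196 - 2P.
At P = 200: Qd = 796 and Qs = 1120.
Surplus = Qs - Qd = 1120 - 796 = 324.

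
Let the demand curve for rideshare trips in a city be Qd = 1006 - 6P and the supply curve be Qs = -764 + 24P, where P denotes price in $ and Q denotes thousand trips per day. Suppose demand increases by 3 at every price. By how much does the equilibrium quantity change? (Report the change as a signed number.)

Set Qd = Qs: 1006 - 6P = -764 + 24P, so 1770 = 30P and P* = 59.
From the demand curve, Q* = 1006 - 6(59) = 652.
After the shift, demand is Qd = 1009 - 6P.
The new intersection has 1773 = 30P, i.e. P = 59.1, Q = 654.4.
ΔQ = 654.4 - 652 = 2.4.

ΔQ = 2.4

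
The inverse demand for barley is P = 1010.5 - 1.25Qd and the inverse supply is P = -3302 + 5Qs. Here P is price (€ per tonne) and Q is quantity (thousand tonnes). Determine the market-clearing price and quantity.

P* = 148, Q* = 690

Inverting to quantity form: Qd = 808.4 - 0.8P and Qs = 660.4 + 0.2P.
Set Qd = Qs: 808.4 - 0.8P = 660.4 + 0.2P, so 148 = P and P* = 148.
Plugging P* into demand: Q* = 808.4 - 0.8(148) = 690.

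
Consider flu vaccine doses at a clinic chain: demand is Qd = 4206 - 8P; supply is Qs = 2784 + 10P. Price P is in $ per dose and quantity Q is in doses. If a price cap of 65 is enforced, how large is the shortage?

Evaluating both curves at the ceiling price 65 gives Qd = 3686, Qs = 3434.
Shortage = Qd - Qs = 3686 - 3434 = 252.

Shortage = 252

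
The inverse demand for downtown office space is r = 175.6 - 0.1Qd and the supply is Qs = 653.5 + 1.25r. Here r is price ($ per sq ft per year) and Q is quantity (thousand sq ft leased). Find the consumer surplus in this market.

Consumer surplus = 30108.8

Solving each curve for Q: Qd = 1756 - 10r.
Equating demand and supply, 1756 - 10r = 653.5 + 1.25r gives 11.25r = 1102.5, so r* = 98.
From the demand curve, Q* = 1756 - 10(98) = 776.
Demand choke price (Qd = 0): r = 1756/10 = 175.6. Consumer surplus = ½ × (175.6 - 98) × 776 = 30108.8.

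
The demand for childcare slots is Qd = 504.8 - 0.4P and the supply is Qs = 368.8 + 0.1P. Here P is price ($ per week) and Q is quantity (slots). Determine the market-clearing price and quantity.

The market clears where 504.8 - 0.4P = 368.8 + 0.1P. Rearranging, 0.5P = 136, hence P* = 272.
Substitute back: Q* = 504.8 - 0.4(272) = 396.

P* = 272, Q* = 396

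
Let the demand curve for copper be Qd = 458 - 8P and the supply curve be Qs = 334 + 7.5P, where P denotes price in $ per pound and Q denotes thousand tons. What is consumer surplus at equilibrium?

Set Qd = Qs: 458 - 8P = 334 + 7.5P, so 124 = 15.5P and P* = 8.
Then Q* = 458 - 8(8) = 394.
Demand choke price (Qd = 0): P = 458/8 = 57.25. Consumer surplus = ½ × (57.25 - 8) × 394 = 9702.25.

Consumer surplus = 9702.25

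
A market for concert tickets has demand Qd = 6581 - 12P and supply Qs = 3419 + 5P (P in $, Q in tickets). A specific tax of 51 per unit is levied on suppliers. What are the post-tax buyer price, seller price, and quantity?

The tax drives a wedge P_b - P_s = 51. Substituting P_s = P_b - 51 into supply: Qs = 3164 + 5P_b.
Equate demand and the shifted supply: 6581 - 12P_b = 3164 + 5P_b, giving 17P_b = 3417, so P_b = 201.
Then P_s = 201 - 51 = 150 and Q = 6581 - 12(201) = 4169.

P_b = 201, P_s = 150, Q = 4169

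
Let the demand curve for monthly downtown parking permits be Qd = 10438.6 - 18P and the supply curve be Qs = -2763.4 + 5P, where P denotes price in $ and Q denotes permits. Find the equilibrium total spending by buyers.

Total spending by buyers = 61188.4

Set Qd = Qs: 10438.6 - 18P = -2763.4 + 5P, so 13202 = 23P and P* = 574.
Plugging P* into demand: Q* = 10438.6 - 18(574) = 106.6.
Total spending by buyers = P* × Q* = 574 × 106.6 = 61188.4.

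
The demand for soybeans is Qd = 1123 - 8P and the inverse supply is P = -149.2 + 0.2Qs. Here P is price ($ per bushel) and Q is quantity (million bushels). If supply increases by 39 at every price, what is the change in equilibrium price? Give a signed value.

ΔP = -3

Solving each curve for Q: Qs = 746 + 5P.
Set Qd = Qs: 1123 - 8P = 746 + 5P, so 377 = 13P and P* = 29.
Substitute back: Q* = 1123 - 8(29) = 891.
After the shift, supply is Qs = 785 + 5P.
Re-solving, 13P = 338 gives P = 26 and Q = 915.
ΔP = 26 - 29 = -3.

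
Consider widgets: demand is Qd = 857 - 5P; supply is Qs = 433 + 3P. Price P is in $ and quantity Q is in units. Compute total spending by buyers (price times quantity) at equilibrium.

Set Qd = Qs: 857 - 5P = 433 + 3P, so 424 = 8P and P* = 53.
Then Q* = 857 - 5(53) = 592.
Total spending by buyers = P* × Q* = 53 × 592 = 31376.

Total spending by buyers = 31376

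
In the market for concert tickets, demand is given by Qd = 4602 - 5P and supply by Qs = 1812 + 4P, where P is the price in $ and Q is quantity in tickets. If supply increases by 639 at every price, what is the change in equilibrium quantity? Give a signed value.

At equilibrium Qd = Qs, so 4602 - 5P = 1812 + 4P; collecting terms, 2790 = 9P and P* = 310.
From the demand curve, Q* = 4602 - 5(310) = 3052.
After the shift, supply is Qs = 2451 + 4P.
New equilibrium: 2151 = 9P, so P = 239 and Q = 3407.
ΔQ = 3407 - 3052 = 355.

ΔQ = 355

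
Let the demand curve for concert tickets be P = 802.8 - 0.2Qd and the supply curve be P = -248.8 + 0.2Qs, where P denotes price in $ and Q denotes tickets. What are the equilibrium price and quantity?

Solving each curve for Q: Qd = 4014 - 5P and Qs = 1244 + 5P.
At equilibrium Qd = Qs, so 4014 - 5P = 1244 + 5P; collecting terms, 2770 = 10P and P* = 277.
From the demand curve, Q* = 4014 - 5(277) = 2629.

P* = 277, Q* = 2629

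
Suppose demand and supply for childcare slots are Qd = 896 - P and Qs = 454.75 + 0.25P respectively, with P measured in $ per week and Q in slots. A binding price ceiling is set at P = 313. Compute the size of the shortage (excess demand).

Shortage = 50

At P = 313: Qd = 583 and Qs = 533.
Shortage = Qd - Qs = 583 - 533 = 50.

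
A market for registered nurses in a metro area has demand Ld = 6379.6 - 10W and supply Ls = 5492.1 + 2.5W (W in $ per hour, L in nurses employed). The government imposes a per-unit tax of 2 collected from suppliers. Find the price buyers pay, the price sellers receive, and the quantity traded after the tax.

With a tax of 2 on suppliers, they supply based on the net price W_s = W_b - 2, so Ls = 5487.1 + 2.5W_b.
Set Ld = Ls: 6379.6 - 10W_b = 5487.1 + 2.5W_b, so 892.5 = 12.5W_b and W_b = 71.4.
So W_s = 69.4 and the quantity traded is L = 6379.6 - 10(71.4) = 5665.6.

W_b = 71.4, W_s = 69.4, L = 5665.6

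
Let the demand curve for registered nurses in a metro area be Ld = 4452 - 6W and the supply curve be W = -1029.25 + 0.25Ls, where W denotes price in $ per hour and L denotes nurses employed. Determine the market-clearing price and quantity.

W* = 33.5, L* = 4251

In direct form, Ls = 4117 + 4W.
Set Ld = Ls: 4452 - 6W = 4117 + 4W, so 335 = 10W and W* = 33.5.
Substitute back: L* = 4452 - 6(33.5) = 4251.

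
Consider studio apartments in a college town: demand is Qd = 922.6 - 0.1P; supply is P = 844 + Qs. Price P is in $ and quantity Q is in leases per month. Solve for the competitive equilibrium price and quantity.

P* = 1606, Q* = 762

Rewriting in direct form: Qs = -844 + P.
The market clears where 922.6 - 0.1P = -844 + P. Rearranging, 1.1P = 1766.6, hence P* = 1606.
Then Q* = 922.6 - 0.1(1606) = 762.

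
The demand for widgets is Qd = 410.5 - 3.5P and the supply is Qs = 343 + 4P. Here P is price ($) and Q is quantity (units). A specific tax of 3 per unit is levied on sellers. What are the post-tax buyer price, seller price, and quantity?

P_b = 10.6, P_s = 7.6, Q = 373.4

The tax drives a wedge P_b - P_s = 3. Substituting P_s = P_b - 3 into supply: Qs = 331 + 4P_b.
Set Qd = Qs: 410.5 - 3.5P_b = 331 + 4P_b, so 79.5 = 7.5P_b and P_b = 10.6.
So P_s = 7.6 and the quantity traded is Q = 410.5 - 3.5(10.6) = 373.4.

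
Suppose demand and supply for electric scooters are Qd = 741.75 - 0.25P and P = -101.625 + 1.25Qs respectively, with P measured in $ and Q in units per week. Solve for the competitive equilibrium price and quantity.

Rewriting in direct form: Qs = 81.3 + 0.8P.
Set Qd = Qs: 741.75 - 0.25P = 81.3 + 0.8P, so 660.45 = 1.05P and P* = 629.
Plugging P* into demand: Q* = 741.75 - 0.25(629) = 584.5.

P* = 629, Q* = 584.5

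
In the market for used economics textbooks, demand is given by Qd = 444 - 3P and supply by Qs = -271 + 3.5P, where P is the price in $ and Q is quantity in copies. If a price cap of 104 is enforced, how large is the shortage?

Shortage = 39

At P = 104: Qd = 132 and Qs = 93.
Shortage = Qd - Qs = 132 - 93 = 39.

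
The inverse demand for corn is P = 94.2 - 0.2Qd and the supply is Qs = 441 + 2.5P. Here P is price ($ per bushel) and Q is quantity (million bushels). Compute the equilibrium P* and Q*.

P* = 4, Q* = 451

Solving each curve for Q: Qd = 471 - 5P.
Equating demand and supply, 471 - 5P = 441 + 2.5P gives 7.5P = 30, so P* = 4.
Substitute back: Q* = 471 - 5(4) = 451.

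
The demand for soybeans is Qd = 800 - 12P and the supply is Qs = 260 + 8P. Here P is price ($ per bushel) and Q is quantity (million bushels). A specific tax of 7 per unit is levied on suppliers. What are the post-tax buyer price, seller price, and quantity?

P_b = 29.8, P_s = 22.8, Q = 442.4

With a tax of 7 on suppliers, they supply based on the net price P_s = P_b - 7, so Qs = 204 + 8P_b.
Set Qd = Qs: 800 - 12P_b = 204 + 8P_b, so 596 = 20P_b and P_b = 29.8.
Then P_s = 29.8 - 7 = 22.8 and Q = 800 - 12(29.8) = 442.4.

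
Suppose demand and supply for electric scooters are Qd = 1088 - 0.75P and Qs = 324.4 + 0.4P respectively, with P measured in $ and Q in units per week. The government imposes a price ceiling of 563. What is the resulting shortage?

At P = 563: Qd = 665.75 and Qs = 549.6.
Shortage = Qd - Qs = 665.75 - 549.6 = 116.15.

Shortage = 116.15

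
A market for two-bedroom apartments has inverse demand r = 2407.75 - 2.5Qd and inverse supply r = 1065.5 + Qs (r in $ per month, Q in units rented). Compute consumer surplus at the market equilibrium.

In direct form, Qd = 963.1 - 0.4r and Qs = -1065.5 + r.
Set Qd = Qs: 963.1 - 0.4r = -1065.5 + r, so 2028.6 = 1.4r and r* = 1449.
Then Q* = 963.1 - 0.4(1449) = 383.5.
Demand choke price (Qd = 0): r = 963.1/0.4 = 2407.75. Consumer surplus = ½ × (2407.75 - 1449) × 383.5 = 183840.3125.

Consumer surplus = 183840.3125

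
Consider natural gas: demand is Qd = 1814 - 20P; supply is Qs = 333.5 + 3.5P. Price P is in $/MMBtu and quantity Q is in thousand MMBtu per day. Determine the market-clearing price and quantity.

The market clears where 1814 - 20P = 333.5 + 3.5P. Rearranging, 23.5P = 1480.5, hence P* = 63.
From the demand curve, Q* = 1814 - 20(63) = 554.

P* = 63, Q* = 554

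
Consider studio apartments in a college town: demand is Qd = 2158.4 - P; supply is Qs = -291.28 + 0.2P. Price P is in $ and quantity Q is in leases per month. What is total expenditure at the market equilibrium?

Total expenditure = 238843.8

At equilibrium Qd = Qs, so 2158.4 - P = -291.28 + 0.2P; collecting terms, 2449.68 = 1.2P and P* = 2041.4.
Then Q* = 2158.4 - 2041.4 = 117.
Total expenditure = P* × Q* = 2041.4 × 117 = 238843.8.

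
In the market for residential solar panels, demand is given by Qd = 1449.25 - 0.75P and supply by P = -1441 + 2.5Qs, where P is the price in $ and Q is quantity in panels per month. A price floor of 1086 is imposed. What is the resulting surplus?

Solving each curve for Q: Qs = 576.4 + 0.4P.
With P fixed at 1086, quantity demanded is 634.75 and quantity supplied is 1010.8.
Surplus = Qs - Qd = 1010.8 - 634.75 = 376.05.

Surplus = 376.05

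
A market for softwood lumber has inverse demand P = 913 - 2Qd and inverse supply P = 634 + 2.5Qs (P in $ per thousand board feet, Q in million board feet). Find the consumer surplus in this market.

Solving each curve for Q: Qd = 456.5 - 0.5P and Qs = -253.6 + 0.4P.
Set Qd = Qs: 456.5 - 0.5P = -253.6 + 0.4P, so 710.1 = 0.9P and P* = 789.
Then Q* = 456.5 - 0.5(789) = 62.
Demand choke price (Qd = 0): P = 456.5/0.5 = 913. Consumer surplus = ½ × (913 - 789) × 62 = 3844.

Consumer surplus = 3844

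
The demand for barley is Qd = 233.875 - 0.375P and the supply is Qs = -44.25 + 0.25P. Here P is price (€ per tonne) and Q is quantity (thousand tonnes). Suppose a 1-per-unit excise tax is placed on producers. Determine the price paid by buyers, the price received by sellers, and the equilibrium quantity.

P_b = 445.4, P_s = 444.4, Q = 66.85

Producers keep P_s = P_b - 1 per unit, so supply in terms of the buyer price is Qs = -44.5 + 0.25P_b.
Equate demand and the shifted supply: 233.875 - 0.375P_b = -44.5 + 0.25P_b, giving 0.625P_b = 278.375, so P_b = 445.4.
So P_s = 444.4 and the quantity traded is Q = 233.875 - 0.375(445.4) = 66.85.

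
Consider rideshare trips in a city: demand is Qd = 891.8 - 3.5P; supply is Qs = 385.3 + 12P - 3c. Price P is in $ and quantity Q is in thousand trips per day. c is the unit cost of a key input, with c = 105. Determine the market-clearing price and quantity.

With c = 105, supply is Qs = 70.3 + 12P.
At equilibrium Qd = Qs, so 891.8 - 3.5P = 70.3 + 12P; collecting terms, 821.5 = 15.5P and P* = 53.
Then Q* = 891.8 - 3.5(53) = 706.3.

P* = 53, Q* = 706.3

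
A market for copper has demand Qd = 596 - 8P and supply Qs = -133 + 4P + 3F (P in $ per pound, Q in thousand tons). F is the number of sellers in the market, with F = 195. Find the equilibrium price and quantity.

With F = 195, supply is Qs = 452 + 4P.
The market clears where 596 - 8P = 452 + 4P. Rearranging, 12P = 144, hence P* = 12.
Plugging P* into demand: Q* = 596 - 8(12) = 500.

P* = 12, Q* = 500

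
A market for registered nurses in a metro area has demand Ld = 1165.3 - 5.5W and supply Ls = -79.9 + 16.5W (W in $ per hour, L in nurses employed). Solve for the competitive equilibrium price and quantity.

At equilibrium Ld = Ls, so 1165.3 - 5.5W = -79.9 + 16.5W; collecting terms, 1245.2 = 22W and W* = 56.6.
Plugging W* into demand: L* = 1165.3 - 5.5(56.6) = 854.

W* = 56.6, L* = 854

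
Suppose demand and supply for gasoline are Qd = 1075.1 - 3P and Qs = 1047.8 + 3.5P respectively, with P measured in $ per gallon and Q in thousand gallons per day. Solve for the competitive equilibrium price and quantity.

Set Qd = Qs: 1075.1 - 3P = 1047.8 + 3.5P, so 27.3 = 6.5P and P* = 4.2.
From the demand curve, Q* = 1075.1 - 3(4.2) = 1062.5.

P* = 4.2, Q* = 1062.5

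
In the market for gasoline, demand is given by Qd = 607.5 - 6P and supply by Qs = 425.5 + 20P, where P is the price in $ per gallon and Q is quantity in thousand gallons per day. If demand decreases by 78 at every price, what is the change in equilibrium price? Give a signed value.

ΔP = -3

The market clears where 607.5 - 6P = 425.5 + 20P. Rearranging, 26P = 182, hence P* = 7.
Substitute back: Q* = 607.5 - 6(7) = 565.5.
After the shift, demand is Qd = 529.5 - 6P.
The new intersection has 104 = 26P, i.e. P = 4, Q = 505.5.
ΔP = 4 - 7 = -3.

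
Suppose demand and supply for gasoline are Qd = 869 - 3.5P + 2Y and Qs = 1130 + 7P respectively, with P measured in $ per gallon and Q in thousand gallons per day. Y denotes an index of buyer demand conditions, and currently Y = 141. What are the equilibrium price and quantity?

With Y = 141, demand is Qd = 1151 - 3.5P.
At equilibrium Qd = Qs, so 1151 - 3.5P = 1130 + 7P; collecting terms, 21 = 10.5P and P* = 2.
Plugging P* into demand: Q* = 1151 - 3.5(2) = 1144.

P* = 2, Q* = 1144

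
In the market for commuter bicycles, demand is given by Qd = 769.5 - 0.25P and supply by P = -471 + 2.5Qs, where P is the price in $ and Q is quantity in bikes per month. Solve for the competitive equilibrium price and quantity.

P* = 894, Q* = 546

Solving each curve for Q: Qs = 188.4 + 0.4P.
Set Qd = Qs: 769.5 - 0.25P = 188.4 + 0.4P, so 581.1 = 0.65P and P* = 894.
Plugging P* into demand: Q* = 769.5 - 0.25(894) = 546.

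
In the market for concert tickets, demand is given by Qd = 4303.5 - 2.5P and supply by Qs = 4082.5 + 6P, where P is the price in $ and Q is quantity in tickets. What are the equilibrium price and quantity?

P* = 26, Q* = 4238.5

Set Qd = Qs: 4303.5 - 2.5P = 4082.5 + 6P, so 221 = 8.5P and P* = 26.
From the demand curve, Q* = 4303.5 - 2.5(26) = 4238.5.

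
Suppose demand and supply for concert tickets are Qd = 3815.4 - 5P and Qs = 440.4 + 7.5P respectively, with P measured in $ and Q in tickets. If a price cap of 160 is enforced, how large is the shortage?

Shortage = 1375

Evaluating both curves at the ceiling price 160 gives Qd = 3015.4, Qs = 1640.4.
Shortage = Qd - Qs = 3015.4 - 1640.4 = 1375.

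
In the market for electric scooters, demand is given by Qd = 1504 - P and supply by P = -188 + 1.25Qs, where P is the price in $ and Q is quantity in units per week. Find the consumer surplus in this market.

Consumer surplus = 282752

In direct form, Qs = 150.4 + 0.8P.
At equilibrium Qd = Qs, so 1504 - P = 150.4 + 0.8P; collecting terms, 1353.6 = 1.8P and P* = 752.
Then Q* = 1504 - 752 = 752.
Demand choke price (Qd = 0): P = 1504. Consumer surplus = ½ × (1504 - 752) × 752 = 282752.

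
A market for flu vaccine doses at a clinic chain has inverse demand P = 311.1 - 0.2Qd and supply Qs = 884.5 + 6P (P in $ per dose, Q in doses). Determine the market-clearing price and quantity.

In direct form, Qd = 1555.5 - 5P.
At equilibrium Qd = Qs, so 1555.5 - 5P = 884.5 + 6P; collecting terms, 671 = 11P and P* = 61.
Then Q* = 1555.5 - 5(61) = 1250.5.

P* = 61, Q* = 1250.5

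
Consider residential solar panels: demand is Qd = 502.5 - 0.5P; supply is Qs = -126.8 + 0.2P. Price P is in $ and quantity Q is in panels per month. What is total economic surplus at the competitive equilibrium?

Equating demand and supply, 502.5 - 0.5P = -126.8 + 0.2P gives 0.7P = 629.3, so P* = 899.
Substitute back: Q* = 502.5 - 0.5(899) = 53.
Demand choke price = 1005; supply choke price = 634. CS = ½(1005 - 899)(53) = 2809; PS = ½(899 - 634)(53) = 7022.5. Total surplus = 9831.5.

Total surplus = 9831.5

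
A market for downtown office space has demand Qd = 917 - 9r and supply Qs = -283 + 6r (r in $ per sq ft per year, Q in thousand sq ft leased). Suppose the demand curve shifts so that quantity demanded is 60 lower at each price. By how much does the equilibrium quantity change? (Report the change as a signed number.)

At equilibrium Qd = Qs, so 917 - 9r = -283 + 6r; collecting terms, 1200 = 15r and r* = 80.
Substitute back: Q* = 917 - 9(80) = 197.
After the shift, demand is Qd = 857 - 9r.
The new intersection has 1140 = 15r, i.e. r = 76, Q = 173.
ΔQ = 173 - 197 = -24.

ΔQ = -24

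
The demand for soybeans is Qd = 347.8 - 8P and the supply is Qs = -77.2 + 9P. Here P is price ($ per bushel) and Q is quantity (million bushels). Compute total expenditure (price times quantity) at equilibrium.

Equating demand and supply, 347.8 - 8P = -77.2 + 9P gives 17P = 425, so P* = 25.
From the demand curve, Q* = 347.8 - 8(25) = 147.8.
Total expenditure = P* × Q* = 25 × 147.8 = 3695.

Total expenditure = 3695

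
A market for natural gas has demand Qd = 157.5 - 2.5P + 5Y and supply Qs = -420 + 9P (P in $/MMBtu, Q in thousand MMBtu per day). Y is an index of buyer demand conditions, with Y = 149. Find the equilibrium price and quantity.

P* = 115, Q* = 615

With Y = 149, demand is Qd = 902.5 - 2.5P.
Set Qd = Qs: 902.5 - 2.5P = -420 + 9P, so 1322.5 = 11.5P and P* = 115.
Substitute back: Q* = 902.5 - 2.5(115) = 615.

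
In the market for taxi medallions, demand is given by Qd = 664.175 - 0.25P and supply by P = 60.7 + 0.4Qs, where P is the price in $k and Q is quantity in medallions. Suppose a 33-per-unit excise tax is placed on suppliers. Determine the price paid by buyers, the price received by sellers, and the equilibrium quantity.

Inverting to quantity form: Qs = -151.75 + 2.5P.
With a tax of 33 on suppliers, they supply based on the net price P_s = P_b - 33, so Qs = -234.25 + 2.5P_b.
Market clearing requires 664.175 - 0.25P_b = -234.25 + 2.5P_b; hence 898.425 = 2.75P_b and P_b = 326.7.
Then P_s = 326.7 - 33 = 293.7 and Q = 664.175 - 0.25(326.7) = 582.5.

P_b = 326.7, P_s = 293.7, Q = 582.5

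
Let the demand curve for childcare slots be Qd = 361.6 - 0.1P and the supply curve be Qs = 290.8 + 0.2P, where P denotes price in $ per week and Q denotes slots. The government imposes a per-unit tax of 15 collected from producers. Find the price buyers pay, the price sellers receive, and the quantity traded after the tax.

Producers keep P_s = P_b - 15 per unit, so supply in terms of the buyer price is Qs = 287.8 + 0.2P_b.
Set Qd = Qs: 361.6 - 0.1P_b = 287.8 + 0.2P_b, so 73.8 = 0.3P_b and P_b = 246.
Then P_s = 246 - 15 = 231 and Q = 361.6 - 0.1(246) = 337.

P_b = 246, P_s = 231, Q = 337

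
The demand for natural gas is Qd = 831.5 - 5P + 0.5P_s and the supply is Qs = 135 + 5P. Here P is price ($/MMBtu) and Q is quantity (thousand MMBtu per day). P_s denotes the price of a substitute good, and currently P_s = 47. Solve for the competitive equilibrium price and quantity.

With P_s = 47, demand is Qd = 855 - 5P.
At equilibrium Qd = Qs, so 855 - 5P = 135 + 5P; collecting terms, 720 = 10P and P* = 72.
Substitute back: Q* = 855 - 5(72) = 495.

P* = 72, Q* = 495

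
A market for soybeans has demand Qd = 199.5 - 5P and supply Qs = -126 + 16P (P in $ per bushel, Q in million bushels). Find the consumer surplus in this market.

Consumer surplus = 1488.4

At equilibrium Qd = Qs, so 199.5 - 5P = -126 + 16P; collecting terms, 325.5 = 21P and P* = 15.5.
Then Q* = 199.5 - 5(15.5) = 122.
Demand choke price (Qd = 0): P = 199.5/5 = 39.9. Consumer surplus = ½ × (39.9 - 15.5) × 122 = 1488.4.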